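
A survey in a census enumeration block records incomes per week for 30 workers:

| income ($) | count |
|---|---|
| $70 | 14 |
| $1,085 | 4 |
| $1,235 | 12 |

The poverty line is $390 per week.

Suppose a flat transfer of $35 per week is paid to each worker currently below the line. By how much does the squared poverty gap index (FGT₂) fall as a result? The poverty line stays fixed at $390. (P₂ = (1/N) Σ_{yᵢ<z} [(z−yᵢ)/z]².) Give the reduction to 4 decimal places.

0.0650

Before: below the line — 14×$70; squared poverty gap index (FGT₂) = 0.314179.
After the $35 transfer: below the line — 14×$105; squared poverty gap index (FGT₂) = 0.249211.
Reduction = 0.314179 − 0.249211 = 0.0650.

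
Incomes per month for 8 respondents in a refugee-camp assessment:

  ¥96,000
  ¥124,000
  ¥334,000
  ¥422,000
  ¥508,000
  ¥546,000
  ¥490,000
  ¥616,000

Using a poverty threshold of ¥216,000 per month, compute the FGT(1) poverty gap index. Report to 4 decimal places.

Incomes under z: ¥96,000, ¥124,000 (q = 2 of N = 8).
Shortfall ratios: (216000−96000)/216000 = 0.5556; (216000−124000)/216000 = 0.4259.
Sum of shortfalls = 0.981481; P₁ averages over all N: 0.981481 / 8 = 0.1227.

0.1227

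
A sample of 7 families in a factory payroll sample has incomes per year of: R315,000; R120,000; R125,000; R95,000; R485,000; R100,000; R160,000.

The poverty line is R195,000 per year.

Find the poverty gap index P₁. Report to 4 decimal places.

Below z: R95,000, R100,000, R120,000, R125,000, R160,000 (q = 5 of N = 7).
Shortfall ratios: (195000−95000)/195000 = 0.5128; (195000−100000)/195000 = 0.4872; (195000−120000)/195000 = 0.3846; (195000−125000)/195000 = 0.3590; (195000−160000)/195000 = 0.1795.
Sum of shortfalls = 1.923077; P₁ averages over all N: 1.923077 / 7 = 0.2747.

0.2747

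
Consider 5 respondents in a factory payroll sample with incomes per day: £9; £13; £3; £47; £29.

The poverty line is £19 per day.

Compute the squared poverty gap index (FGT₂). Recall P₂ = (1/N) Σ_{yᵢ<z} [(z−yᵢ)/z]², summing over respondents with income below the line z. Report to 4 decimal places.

0.2172

Poor units: £3, £9, £13 (q = 3 of N = 5).
Normalized shortfalls: (19−3)/19 = 0.8421; (19−9)/19 = 0.5263; (19−13)/19 = 0.3158.
Squared: 0.7091; 0.2770; 0.0997.
Sum = 1.085873; P₂ = 1.085873 / 5 = 0.2172.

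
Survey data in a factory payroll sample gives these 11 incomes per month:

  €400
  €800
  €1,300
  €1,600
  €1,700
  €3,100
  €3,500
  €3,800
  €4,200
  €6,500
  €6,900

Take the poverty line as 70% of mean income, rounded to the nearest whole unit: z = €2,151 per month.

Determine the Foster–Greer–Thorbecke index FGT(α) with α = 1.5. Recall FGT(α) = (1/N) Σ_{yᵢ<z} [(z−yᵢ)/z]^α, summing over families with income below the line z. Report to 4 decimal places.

0.1552

Incomes under z: €400, €800, €1,300, €1,600, €1,700 (q = 5 of N = 11).
Gap ratios (z−y)/z: (2151−400)/2151 = 0.8140; (2151−800)/2151 = 0.6281; (2151−1300)/2151 = 0.3956; (2151−1600)/2151 = 0.2562; (2151−1700)/2151 = 0.2097.
Raised to α = 1.5: 0.73446; 0.49776; 0.24885; 0.12965; 0.09601.
Sum = 1.706727; FGT(1.5) = 1.706727 / 11 = 0.1552.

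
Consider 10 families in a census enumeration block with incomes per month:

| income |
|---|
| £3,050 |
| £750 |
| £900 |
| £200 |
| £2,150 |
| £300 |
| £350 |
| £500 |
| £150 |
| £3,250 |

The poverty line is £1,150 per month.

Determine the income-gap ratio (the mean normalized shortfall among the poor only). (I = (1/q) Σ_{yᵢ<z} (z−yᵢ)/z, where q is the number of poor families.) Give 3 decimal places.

Below the line: £150, £200, £300, £350, £500, £750, £900 (q = 7 of N = 10).
Relative gaps: 0.8696, 0.8261, 0.7391, 0.6957, 0.5652, 0.3478, 0.2174; sum = 4.260870.
The income-gap ratio divides by q (the poor only): 4.260870 / 7 = 0.609.

0.609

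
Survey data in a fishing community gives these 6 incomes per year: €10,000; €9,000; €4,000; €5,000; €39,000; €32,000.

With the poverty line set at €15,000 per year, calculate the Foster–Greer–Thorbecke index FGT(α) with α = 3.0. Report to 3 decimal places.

0.132

Incomes under z: €4,000, €5,000, €9,000, €10,000 (q = 4 of N = 6).
Gap ratios (z−y)/z: (15000−4000)/15000 = 0.7333; (15000−5000)/15000 = 0.6667; (15000−9000)/15000 = 0.4000; (15000−10000)/15000 = 0.3333.
Raised to α = 3.0: 0.39437; 0.29630; 0.06400; 0.03704.
Sum = 0.791704; FGT(3.0) = 0.791704 / 6 = 0.132.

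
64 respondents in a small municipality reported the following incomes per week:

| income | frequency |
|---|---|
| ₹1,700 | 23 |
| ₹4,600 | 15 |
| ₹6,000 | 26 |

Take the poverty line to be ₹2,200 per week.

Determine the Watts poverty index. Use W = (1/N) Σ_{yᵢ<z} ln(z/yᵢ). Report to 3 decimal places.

0.093

Poor units: 23×₹1,700 (q = 23 of N = 64).
Log gaps: ln(2200/1700) = 0.2578 (×23).
W = 5.930070 / 64 = 0.093.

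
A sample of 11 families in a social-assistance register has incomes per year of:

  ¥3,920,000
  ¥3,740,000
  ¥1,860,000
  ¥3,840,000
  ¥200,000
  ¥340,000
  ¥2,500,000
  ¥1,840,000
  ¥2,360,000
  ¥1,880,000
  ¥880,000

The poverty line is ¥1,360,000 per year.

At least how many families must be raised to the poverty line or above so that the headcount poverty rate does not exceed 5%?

3

Currently q = 3 of N = 11 are below the line (H = 0.273).
A headcount ratio of at most 5% allows at most ⌊0.05 × 11⌋ = 0 poor families.
So at least 3 − 0 = 3 must be lifted.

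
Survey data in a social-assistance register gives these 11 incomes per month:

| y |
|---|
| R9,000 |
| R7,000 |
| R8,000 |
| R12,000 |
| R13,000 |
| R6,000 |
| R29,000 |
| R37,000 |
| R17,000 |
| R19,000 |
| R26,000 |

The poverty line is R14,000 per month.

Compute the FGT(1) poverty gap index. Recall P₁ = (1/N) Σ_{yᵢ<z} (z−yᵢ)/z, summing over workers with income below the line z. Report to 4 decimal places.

Poor units: R6,000, R7,000, R8,000, R9,000, R12,000, R13,000 (q = 6 of N = 11).
Relative gaps: (14000−6000)/14000 = 0.5714; (14000−7000)/14000 = 0.5000; (14000−8000)/14000 = 0.4286; (14000−9000)/14000 = 0.3571; (14000−12000)/14000 = 0.1429; (14000−13000)/14000 = 0.0714.
Σ = 2.071429. Dividing by the full population N = 11 gives P₁ = 0.1883.

0.1883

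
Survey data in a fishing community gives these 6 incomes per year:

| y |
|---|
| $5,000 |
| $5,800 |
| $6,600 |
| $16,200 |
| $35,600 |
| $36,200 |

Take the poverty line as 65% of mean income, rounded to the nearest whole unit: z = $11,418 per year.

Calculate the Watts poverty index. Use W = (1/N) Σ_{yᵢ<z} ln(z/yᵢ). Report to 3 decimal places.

Below the line: $5,000, $5,800, $6,600 (q = 3 of N = 6).
Log gaps: ln(11418/5000) = 0.8258; ln(11418/5800) = 0.6773; ln(11418/6600) = 0.5481.
W = 2.051208 / 6 = 0.342.

0.342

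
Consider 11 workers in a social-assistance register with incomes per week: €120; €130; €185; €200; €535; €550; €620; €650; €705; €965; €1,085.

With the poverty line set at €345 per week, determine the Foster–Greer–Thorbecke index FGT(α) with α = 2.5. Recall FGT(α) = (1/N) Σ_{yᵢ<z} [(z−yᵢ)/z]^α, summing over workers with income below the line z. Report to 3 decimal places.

Poor units: €120, €130, €185, €200 (q = 4 of N = 11).
Gap ratios (z−y)/z: (345−120)/345 = 0.6522; (345−130)/345 = 0.6232; (345−185)/345 = 0.4638; (345−200)/345 = 0.4203.
Raised to α = 2.5: 0.34349; 0.30658; 0.14647; 0.11452.
Sum = 0.911058; FGT(2.5) = 0.911058 / 11 = 0.083.

0.083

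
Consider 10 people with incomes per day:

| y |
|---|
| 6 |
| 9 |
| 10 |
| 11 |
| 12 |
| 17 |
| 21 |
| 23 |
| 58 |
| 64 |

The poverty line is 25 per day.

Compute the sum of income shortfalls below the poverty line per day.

91

Below z: 6, 9, 10, 11, 12, 17, 21, 23 (q = 8 of N = 10).
Individual gaps: 25−6 = 19; 25−9 = 16; 25−10 = 15; 25−11 = 14; 25−12 = 13; 25−17 = 8; 25−21 = 4; 25−23 = 2.
Aggregate gap = 91.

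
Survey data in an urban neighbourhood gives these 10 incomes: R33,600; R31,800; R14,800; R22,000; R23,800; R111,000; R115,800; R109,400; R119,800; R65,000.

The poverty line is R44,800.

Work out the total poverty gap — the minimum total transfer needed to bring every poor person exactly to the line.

Below z: R14,800, R22,000, R23,800, R31,800, R33,600 (q = 5 of N = 10).
Individual gaps: 44800−14800 = 30000; 44800−22000 = 22800; 44800−23800 = 21000; 44800−31800 = 13000; 44800−33600 = 11200.
Aggregate gap = R98,000.

R98,000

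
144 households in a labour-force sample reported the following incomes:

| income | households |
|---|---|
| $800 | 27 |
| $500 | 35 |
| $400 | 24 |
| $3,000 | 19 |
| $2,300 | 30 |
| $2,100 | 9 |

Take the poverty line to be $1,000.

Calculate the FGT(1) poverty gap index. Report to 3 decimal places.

Incomes under z: 24×$400, 35×$500, 27×$800 (q = 86 of N = 144).
Shortfall ratios: (1000−400)/1000 = 0.6000 (×24); (1000−500)/1000 = 0.5000 (×35); (1000−800)/1000 = 0.2000 (×27).
Sum of shortfalls = 37.300000; P₁ averages over all N: 37.300000 / 144 = 0.259.

0.259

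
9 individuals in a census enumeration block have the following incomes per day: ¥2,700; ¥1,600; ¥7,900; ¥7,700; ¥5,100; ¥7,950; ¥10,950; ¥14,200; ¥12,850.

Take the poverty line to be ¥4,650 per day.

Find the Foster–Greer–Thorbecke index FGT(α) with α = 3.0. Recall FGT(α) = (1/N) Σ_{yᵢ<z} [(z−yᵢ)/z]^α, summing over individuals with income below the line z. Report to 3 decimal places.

Below z: ¥1,600, ¥2,700 (q = 2 of N = 9).
Gap ratios (z−y)/z: (4650−1600)/4650 = 0.6559; (4650−2700)/4650 = 0.4194.
Raised to α = 3.0: 0.28219; 0.07375.
Sum = 0.355936; FGT(3.0) = 0.355936 / 9 = 0.040.

0.040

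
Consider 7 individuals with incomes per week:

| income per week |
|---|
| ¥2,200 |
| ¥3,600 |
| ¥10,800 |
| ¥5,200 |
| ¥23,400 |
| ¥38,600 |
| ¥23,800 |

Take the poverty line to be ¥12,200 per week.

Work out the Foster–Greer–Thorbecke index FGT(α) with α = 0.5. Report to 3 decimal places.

Below the line: ¥2,200, ¥3,600, ¥5,200, ¥10,800 (q = 4 of N = 7).
Relative gaps: (12200−2200)/12200 = 0.8197; (12200−3600)/12200 = 0.7049; (12200−5200)/12200 = 0.5738; (12200−10800)/12200 = 0.1148.
Raised to α = 0.5: 0.90536; 0.83959; 0.75748; 0.33875.
Sum = 2.841182; FGT(0.5) = 2.841182 / 7 = 0.406.

0.406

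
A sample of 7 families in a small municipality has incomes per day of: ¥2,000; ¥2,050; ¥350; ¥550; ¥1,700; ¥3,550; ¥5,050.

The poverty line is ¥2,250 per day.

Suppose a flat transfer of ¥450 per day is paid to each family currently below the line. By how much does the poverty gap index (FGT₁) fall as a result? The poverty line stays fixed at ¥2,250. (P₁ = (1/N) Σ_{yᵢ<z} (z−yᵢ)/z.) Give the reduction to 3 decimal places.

0.114

Before: below the line — ¥350, ¥550, ¥1,700, ¥2,000, ¥2,050; poverty gap index (FGT₁) = 0.29206.
After the ¥450 transfer: below the line — ¥800, ¥1,000, ¥2,150; poverty gap index (FGT₁) = 0.17778.
Reduction = 0.29206 − 0.17778 = 0.114.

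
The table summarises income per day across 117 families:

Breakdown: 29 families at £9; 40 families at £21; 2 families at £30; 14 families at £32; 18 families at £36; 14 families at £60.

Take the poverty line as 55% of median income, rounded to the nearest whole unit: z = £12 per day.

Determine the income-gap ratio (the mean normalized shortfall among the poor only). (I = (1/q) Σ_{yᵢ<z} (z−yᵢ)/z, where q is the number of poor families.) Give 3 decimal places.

0.250

Poor units: 29×£9 (q = 29 of N = 117).
Relative gaps: 0.2500 (×29); sum = 7.250000.
The income-gap ratio divides by q (the poor only): 7.250000 / 29 = 0.250.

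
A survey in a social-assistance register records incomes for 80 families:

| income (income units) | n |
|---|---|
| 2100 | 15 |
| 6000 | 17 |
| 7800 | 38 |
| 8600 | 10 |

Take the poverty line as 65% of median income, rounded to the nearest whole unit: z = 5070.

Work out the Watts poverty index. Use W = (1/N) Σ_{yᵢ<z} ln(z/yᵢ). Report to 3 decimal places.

0.165

Poor units: 15×2100 (q = 15 of N = 80).
Log gaps: ln(5070/2100) = 0.8814 (×15).
W = 13.221052 / 80 = 0.165.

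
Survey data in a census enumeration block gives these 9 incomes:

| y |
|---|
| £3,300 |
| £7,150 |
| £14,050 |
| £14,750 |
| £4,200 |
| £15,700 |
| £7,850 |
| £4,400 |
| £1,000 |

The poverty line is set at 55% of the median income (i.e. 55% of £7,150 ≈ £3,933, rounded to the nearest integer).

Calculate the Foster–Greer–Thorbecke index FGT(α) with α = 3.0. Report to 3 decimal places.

Poor units: £1,000, £3,300 (q = 2 of N = 9).
Shortfall ratios: (3933−1000)/3933 = 0.7457; (3933−3300)/3933 = 0.1609.
Raised to α = 3.0: 0.41473; 0.00417.
Sum = 0.418898; FGT(3.0) = 0.418898 / 9 = 0.047.

0.047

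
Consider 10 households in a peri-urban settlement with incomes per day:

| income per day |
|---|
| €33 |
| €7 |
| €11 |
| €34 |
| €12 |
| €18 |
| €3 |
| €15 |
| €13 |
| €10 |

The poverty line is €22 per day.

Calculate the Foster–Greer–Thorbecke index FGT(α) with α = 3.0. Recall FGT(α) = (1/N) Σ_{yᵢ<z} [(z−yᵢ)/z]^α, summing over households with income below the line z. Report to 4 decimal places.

Incomes under z: €3, €7, €10, €11, €12, €13, €15, €18 (q = 8 of N = 10).
Gap ratios (z−y)/z: (22−3)/22 = 0.8636; (22−7)/22 = 0.6818; (22−10)/22 = 0.5455; (22−11)/22 = 0.5000; (22−12)/22 = 0.4545; (22−13)/22 = 0.4091; (22−15)/22 = 0.3182; (22−18)/22 = 0.1818.
Raised to α = 3.0: 0.64416; 0.31696; 0.16228; 0.12500; 0.09391; 0.06846; 0.03221; 0.00601.
Sum = 1.449005; FGT(3.0) = 1.449005 / 10 = 0.1449.

0.1449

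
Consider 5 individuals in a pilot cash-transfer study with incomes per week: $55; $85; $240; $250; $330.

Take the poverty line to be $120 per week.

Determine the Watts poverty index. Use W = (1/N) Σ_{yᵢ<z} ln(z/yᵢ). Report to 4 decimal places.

Below z: $55, $85 (q = 2 of N = 5).
Log gaps: ln(120/55) = 0.7802; ln(120/85) = 0.3448.
W = 1.124999 / 5 = 0.2250.

0.2250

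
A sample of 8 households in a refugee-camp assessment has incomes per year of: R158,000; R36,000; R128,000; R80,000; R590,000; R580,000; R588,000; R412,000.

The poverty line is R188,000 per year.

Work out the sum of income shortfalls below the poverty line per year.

R350,000

Incomes under z: R36,000, R80,000, R128,000, R158,000 (q = 4 of N = 8).
Individual gaps: 188000−36000 = 152000; 188000−80000 = 108000; 188000−128000 = 60000; 188000−158000 = 30000.
Aggregate gap = R350,000.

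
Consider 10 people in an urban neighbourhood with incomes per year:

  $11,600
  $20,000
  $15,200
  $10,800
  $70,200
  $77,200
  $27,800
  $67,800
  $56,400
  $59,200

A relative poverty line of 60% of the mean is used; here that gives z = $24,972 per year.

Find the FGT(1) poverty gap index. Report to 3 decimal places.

Incomes under z: $10,800, $11,600, $15,200, $20,000 (q = 4 of N = 10).
Relative gaps: (24972−10800)/24972 = 0.5675; (24972−11600)/24972 = 0.5355; (24972−15200)/24972 = 0.3913; (24972−20000)/24972 = 0.1991.
Σ = 1.693417. Dividing by the full population N = 10 gives P₁ = 0.169.

0.169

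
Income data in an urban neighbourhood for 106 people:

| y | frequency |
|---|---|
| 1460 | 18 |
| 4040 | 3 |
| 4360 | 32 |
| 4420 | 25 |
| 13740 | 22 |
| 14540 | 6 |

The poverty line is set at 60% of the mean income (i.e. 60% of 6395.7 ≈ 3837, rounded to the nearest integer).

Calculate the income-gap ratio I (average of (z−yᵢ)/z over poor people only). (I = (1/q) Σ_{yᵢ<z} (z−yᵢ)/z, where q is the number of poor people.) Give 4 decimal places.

0.6195

Poor units: 18×1460 (q = 18 of N = 106).
Relative gaps: 0.6195 (×18); sum = 11.150899.
I averages over the q = 18 poor units only: 11.150899 / 18 = 0.6195.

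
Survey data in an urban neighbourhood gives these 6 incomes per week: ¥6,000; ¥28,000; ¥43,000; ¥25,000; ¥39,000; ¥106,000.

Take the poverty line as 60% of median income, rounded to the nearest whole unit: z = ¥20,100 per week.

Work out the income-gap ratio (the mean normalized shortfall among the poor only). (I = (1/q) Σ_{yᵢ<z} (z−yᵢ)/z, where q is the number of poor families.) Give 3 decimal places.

0.701

Poor units: ¥6,000 (q = 1 of N = 6).
Shortfall ratios (z−y)/z: 0.7015; sum = 0.701493.
I averages over the q = 1 poor units only: 0.701493 / 1 = 0.701.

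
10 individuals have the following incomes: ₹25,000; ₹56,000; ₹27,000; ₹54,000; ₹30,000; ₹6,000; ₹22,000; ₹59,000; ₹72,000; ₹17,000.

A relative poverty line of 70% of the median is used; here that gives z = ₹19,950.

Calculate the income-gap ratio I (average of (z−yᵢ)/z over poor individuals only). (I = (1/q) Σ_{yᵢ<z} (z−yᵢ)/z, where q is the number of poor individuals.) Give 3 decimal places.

0.424

Poor units: ₹6,000, ₹17,000 (q = 2 of N = 10).
Relative gaps: 0.6992, 0.1479; sum = 0.847118.
I averages over the q = 2 poor units only: 0.847118 / 2 = 0.424.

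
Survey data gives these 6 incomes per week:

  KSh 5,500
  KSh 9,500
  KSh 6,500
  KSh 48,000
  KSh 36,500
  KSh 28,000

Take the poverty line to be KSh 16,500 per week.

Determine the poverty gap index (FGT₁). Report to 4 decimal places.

Poor units: KSh 5,500, KSh 6,500, KSh 9,500 (q = 3 of N = 6).
Relative gaps: (16500−5500)/16500 = 0.6667; (16500−6500)/16500 = 0.6061; (16500−9500)/16500 = 0.4242.
Σ = 1.696970. Dividing by the full population N = 6 gives P₁ = 0.2828.

0.2828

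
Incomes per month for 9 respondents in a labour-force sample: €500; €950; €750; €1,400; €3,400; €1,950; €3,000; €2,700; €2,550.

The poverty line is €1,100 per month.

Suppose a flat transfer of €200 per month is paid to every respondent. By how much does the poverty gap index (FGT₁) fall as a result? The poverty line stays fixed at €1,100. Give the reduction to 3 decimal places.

0.056

Before: below the line — €500, €750, €950; poverty gap index (FGT₁) = 0.11111.
After the €200 transfer: below the line — €700, €950; poverty gap index (FGT₁) = 0.05556.
Reduction = 0.11111 − 0.05556 = 0.056.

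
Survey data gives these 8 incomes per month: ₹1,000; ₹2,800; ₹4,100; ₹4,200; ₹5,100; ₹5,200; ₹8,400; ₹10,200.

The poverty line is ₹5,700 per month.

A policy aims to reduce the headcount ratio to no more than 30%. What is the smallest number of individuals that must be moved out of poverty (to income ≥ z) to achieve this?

Currently q = 6 of N = 8 are below the line (H = 0.750).
A headcount ratio of at most 30% allows at most ⌊0.30 × 8⌋ = 2 poor individuals.
So at least 6 − 2 = 4 must be lifted.

4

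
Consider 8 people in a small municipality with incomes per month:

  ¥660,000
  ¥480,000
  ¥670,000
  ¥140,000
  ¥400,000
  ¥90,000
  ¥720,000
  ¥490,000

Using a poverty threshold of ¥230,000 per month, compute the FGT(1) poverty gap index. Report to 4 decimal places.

0.1250

Poor units: ¥90,000, ¥140,000 (q = 2 of N = 8).
Normalized shortfalls: (230000−90000)/230000 = 0.6087; (230000−140000)/230000 = 0.3913.
Σ = 1.000000. Dividing by the full population N = 8 gives P₁ = 0.1250.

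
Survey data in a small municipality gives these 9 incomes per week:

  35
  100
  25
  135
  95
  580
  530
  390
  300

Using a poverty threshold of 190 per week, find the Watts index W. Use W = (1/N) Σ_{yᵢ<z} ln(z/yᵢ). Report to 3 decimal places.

Below z: 25, 35, 95, 100, 135 (q = 5 of N = 9).
Log gaps: ln(190/25) = 2.0281; ln(190/35) = 1.6917; ln(190/95) = 0.6931; ln(190/100) = 0.6419; ln(190/135) = 0.3417.
W = 5.396575 / 9 = 0.600.

0.600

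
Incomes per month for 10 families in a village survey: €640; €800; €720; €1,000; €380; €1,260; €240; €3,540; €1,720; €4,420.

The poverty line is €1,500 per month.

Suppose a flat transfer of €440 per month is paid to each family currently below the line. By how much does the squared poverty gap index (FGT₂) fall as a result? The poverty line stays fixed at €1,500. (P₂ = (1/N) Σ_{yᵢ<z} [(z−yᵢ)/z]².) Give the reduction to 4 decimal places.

Before: below the line — €240, €380, €640, €720, €800, €1,000, €1,260; squared poverty gap index (FGT₂) = 0.221671.
After the €440 transfer: below the line — €680, €820, €1,080, €1,160, €1,240, €1,440; squared poverty gap index (FGT₂) = 0.066578.
Reduction = 0.221671 − 0.066578 = 0.1551.

0.1551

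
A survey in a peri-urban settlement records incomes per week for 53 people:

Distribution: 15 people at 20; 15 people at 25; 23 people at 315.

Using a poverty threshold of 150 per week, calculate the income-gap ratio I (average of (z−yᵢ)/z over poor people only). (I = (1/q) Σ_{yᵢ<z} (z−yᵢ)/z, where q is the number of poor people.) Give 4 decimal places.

0.8500

Poor units: 15×20, 15×25 (q = 30 of N = 53).
Relative gaps: 0.8667 (×15), 0.8333 (×15); sum = 25.500000.
The income-gap ratio divides by q (the poor only): 25.500000 / 30 = 0.8500.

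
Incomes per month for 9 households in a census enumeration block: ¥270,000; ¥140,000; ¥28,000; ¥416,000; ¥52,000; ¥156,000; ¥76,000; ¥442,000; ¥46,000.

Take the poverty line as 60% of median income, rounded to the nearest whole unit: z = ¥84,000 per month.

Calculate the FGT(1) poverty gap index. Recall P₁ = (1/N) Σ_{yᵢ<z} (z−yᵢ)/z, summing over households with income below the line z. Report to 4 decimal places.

Incomes under z: ¥28,000, ¥46,000, ¥52,000, ¥76,000 (q = 4 of N = 9).
Shortfall ratios: (84000−28000)/84000 = 0.6667; (84000−46000)/84000 = 0.4524; (84000−52000)/84000 = 0.3810; (84000−76000)/84000 = 0.0952.
Σ = 1.595238. Dividing by the full population N = 9 gives P₁ = 0.1772.

0.1772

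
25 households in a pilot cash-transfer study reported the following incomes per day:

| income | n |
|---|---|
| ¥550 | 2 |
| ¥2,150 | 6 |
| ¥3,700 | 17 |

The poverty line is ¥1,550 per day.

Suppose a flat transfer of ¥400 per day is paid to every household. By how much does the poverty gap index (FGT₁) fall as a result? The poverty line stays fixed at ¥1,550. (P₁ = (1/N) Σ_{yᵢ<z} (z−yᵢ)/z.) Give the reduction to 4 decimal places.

Before: below the line — 2×¥550; poverty gap index (FGT₁) = 0.051613.
After the ¥400 transfer: below the line — 2×¥950; poverty gap index (FGT₁) = 0.030968.
Reduction = 0.051613 − 0.030968 = 0.0206.

0.0206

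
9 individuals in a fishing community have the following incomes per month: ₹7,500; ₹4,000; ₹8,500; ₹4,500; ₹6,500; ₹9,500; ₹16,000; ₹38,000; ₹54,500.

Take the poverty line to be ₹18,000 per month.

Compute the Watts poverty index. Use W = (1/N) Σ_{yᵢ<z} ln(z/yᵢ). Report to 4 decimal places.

0.6991

Below z: ₹4,000, ₹4,500, ₹6,500, ₹7,500, ₹8,500, ₹9,500, ₹16,000 (q = 7 of N = 9).
Log shortfalls: ln(18000/4000) = 1.5041; ln(18000/4500) = 1.3863; ln(18000/6500) = 1.0186; ln(18000/7500) = 0.8755; ln(18000/8500) = 0.7503; ln(18000/9500) = 0.6391; ln(18000/16000) = 0.1178.
W = 6.291579 / 9 = 0.6991.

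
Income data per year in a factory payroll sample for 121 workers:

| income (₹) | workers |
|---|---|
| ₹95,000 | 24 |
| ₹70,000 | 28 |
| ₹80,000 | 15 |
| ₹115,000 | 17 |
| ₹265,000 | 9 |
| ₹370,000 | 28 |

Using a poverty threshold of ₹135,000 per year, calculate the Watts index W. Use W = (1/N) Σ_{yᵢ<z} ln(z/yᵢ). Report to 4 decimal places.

Below the line: 28×₹70,000, 15×₹80,000, 24×₹95,000, 17×₹115,000 (q = 84 of N = 121).
Log shortfalls: ln(135000/70000) = 0.6568 (×28); ln(135000/80000) = 0.5232 (×15); ln(135000/95000) = 0.3514 (×24); ln(135000/115000) = 0.1603 (×17).
W = 37.397924 / 121 = 0.3091.

0.3091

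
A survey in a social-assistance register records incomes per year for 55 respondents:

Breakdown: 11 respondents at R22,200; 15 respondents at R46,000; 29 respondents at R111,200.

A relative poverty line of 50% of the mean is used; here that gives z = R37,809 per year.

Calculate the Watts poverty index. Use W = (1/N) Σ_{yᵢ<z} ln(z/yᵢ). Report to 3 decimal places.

0.106

Below the line: 11×R22,200 (q = 11 of N = 55).
Log shortfalls: ln(37809/22200) = 0.5325 (×11).
W = 5.857004 / 55 = 0.106.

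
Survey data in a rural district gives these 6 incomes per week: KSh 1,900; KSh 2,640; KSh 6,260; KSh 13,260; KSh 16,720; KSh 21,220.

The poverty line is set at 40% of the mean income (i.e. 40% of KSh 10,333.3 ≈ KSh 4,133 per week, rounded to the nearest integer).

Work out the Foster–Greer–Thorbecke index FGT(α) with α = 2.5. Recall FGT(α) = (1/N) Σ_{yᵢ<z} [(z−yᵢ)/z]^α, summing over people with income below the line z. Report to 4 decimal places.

Below z: KSh 1,900, KSh 2,640 (q = 2 of N = 6).
Normalized shortfalls: (4133−1900)/4133 = 0.5403; (4133−2640)/4133 = 0.3612.
Raised to α = 2.5: 0.21456; 0.07843.
Sum = 0.292995; FGT(2.5) = 0.292995 / 6 = 0.0488.

0.0488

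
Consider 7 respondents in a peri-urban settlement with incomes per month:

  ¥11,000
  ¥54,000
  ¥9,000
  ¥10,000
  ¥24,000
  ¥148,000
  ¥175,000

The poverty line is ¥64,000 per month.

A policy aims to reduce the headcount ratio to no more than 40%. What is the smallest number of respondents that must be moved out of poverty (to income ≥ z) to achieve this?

3

5 of the 7 respondents are poor, so H = 5/7 = 0.714.
A headcount ratio of at most 40% allows at most ⌊0.40 × 7⌋ = 2 poor respondents.
So at least 5 − 2 = 3 must be lifted.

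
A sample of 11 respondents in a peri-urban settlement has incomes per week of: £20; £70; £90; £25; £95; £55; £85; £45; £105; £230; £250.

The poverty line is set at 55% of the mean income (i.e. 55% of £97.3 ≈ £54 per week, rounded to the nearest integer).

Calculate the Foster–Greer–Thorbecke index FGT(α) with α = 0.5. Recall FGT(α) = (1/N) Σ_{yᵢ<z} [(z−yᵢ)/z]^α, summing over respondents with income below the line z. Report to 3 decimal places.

0.176

Incomes under z: £20, £25, £45 (q = 3 of N = 11).
Relative gaps: (54−20)/54 = 0.6296; (54−25)/54 = 0.5370; (54−45)/54 = 0.1667.
Raised to α = 0.5: 0.79349; 0.73283; 0.40825.
Sum = 1.934568; FGT(0.5) = 1.934568 / 11 = 0.176.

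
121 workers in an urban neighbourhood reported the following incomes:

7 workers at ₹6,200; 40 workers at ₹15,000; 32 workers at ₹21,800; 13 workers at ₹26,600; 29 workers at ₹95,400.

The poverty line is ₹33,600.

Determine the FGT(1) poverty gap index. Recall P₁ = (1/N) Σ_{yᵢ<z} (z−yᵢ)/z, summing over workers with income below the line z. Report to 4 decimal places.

0.3454

Poor units: 7×₹6,200, 40×₹15,000, 32×₹21,800, 13×₹26,600 (q = 92 of N = 121).
Shortfall ratios: (33600−6200)/33600 = 0.8155 (×7); (33600−15000)/33600 = 0.5536 (×40); (33600−21800)/33600 = 0.3512 (×32); (33600−26600)/33600 = 0.2083 (×13).
Sum of shortfalls = 41.797619; P₁ averages over all N: 41.797619 / 121 = 0.3454.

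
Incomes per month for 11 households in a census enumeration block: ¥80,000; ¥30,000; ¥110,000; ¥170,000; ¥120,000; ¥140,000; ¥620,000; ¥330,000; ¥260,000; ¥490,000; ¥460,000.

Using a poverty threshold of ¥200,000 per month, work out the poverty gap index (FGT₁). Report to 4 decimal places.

0.2500

Incomes under z: ¥30,000, ¥80,000, ¥110,000, ¥120,000, ¥140,000, ¥170,000 (q = 6 of N = 11).
Shortfall ratios: (200000−30000)/200000 = 0.8500; (200000−80000)/200000 = 0.6000; (200000−110000)/200000 = 0.4500; (200000−120000)/200000 = 0.4000; (200000−140000)/200000 = 0.3000; (200000−170000)/200000 = 0.1500.
Sum of shortfalls = 2.750000; P₁ averages over all N: 2.750000 / 11 = 0.2500.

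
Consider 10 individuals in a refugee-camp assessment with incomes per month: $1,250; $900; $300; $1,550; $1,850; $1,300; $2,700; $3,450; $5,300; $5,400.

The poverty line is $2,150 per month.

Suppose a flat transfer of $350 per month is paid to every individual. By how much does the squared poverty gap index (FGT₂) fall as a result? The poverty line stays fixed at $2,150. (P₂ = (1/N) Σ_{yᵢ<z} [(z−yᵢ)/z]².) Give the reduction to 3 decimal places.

0.071

Before: below the line — $300, $900, $1,250, $1,300, $1,550, $1,850; squared poverty gap index (FGT₂) = 0.15073.
After the $350 transfer: below the line — $650, $1,250, $1,600, $1,650, $1,900; squared poverty gap index (FGT₂) = 0.07950.
Reduction = 0.15073 − 0.07950 = 0.071.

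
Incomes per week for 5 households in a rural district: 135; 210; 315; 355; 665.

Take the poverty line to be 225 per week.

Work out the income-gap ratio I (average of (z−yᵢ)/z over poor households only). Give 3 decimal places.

Below z: 135, 210 (q = 2 of N = 5).
Shortfall ratios (z−y)/z: 0.4000, 0.0667; sum = 0.466667.
The income-gap ratio divides by q (the poor only): 0.466667 / 2 = 0.233.

0.233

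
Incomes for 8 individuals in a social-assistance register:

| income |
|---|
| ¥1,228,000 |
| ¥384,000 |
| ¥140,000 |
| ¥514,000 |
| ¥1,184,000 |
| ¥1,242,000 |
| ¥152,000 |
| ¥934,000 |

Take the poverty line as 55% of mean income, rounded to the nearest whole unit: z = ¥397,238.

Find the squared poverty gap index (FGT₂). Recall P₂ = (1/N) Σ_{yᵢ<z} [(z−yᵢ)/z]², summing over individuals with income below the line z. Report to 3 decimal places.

0.100

Poor units: ¥140,000, ¥152,000, ¥384,000 (q = 3 of N = 8).
Normalized shortfalls: (397238−140000)/397238 = 0.6476; (397238−152000)/397238 = 0.6174; (397238−384000)/397238 = 0.0333.
Squared: 0.4193; 0.3811; 0.0011.
Sum = 0.801584; P₂ = 0.801584 / 8 = 0.100.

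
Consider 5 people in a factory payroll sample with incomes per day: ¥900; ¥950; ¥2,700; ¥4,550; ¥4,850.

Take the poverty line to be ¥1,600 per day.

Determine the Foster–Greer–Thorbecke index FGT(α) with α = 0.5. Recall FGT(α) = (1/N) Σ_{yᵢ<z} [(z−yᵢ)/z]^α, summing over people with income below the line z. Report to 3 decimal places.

Below z: ¥900, ¥950 (q = 2 of N = 5).
Relative gaps: (1600−900)/1600 = 0.4375; (1600−950)/1600 = 0.4062.
Raised to α = 0.5: 0.66144; 0.63738.
Sum = 1.298815; FGT(0.5) = 1.298815 / 5 = 0.260.

0.260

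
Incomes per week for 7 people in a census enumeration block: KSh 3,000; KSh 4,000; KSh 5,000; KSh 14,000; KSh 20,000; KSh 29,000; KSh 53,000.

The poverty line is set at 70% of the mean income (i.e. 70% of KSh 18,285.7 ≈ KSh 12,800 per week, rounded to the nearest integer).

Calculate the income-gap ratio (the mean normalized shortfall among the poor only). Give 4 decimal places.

Incomes under z: KSh 3,000, KSh 4,000, KSh 5,000 (q = 3 of N = 7).
Relative gaps: 0.7656, 0.6875, 0.6094; sum = 2.062500.
I averages over the q = 3 poor units only: 2.062500 / 3 = 0.6875.

0.6875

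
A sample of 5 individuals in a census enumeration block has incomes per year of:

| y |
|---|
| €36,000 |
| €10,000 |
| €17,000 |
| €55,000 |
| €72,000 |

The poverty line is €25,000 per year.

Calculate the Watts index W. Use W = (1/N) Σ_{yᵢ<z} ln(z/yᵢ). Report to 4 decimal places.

Poor units: €10,000, €17,000 (q = 2 of N = 5).
ln(z/y) terms: ln(25000/10000) = 0.9163; ln(25000/17000) = 0.3857.
W = 1.301953 / 5 = 0.2604.

0.2604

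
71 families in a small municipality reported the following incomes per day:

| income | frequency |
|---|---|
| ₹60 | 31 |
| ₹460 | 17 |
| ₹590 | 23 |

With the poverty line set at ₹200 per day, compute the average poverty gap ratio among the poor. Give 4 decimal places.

0.7000

Below z: 31×₹60 (q = 31 of N = 71).
Relative gaps: 0.7000 (×31); sum = 21.700000.
The income-gap ratio divides by q (the poor only): 21.700000 / 31 = 0.7000.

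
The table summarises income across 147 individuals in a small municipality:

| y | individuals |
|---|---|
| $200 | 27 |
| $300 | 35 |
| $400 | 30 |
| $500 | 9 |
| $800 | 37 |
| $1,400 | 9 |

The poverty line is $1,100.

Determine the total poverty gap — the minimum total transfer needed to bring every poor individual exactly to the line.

$89,800

Poor units: 27×$200, 35×$300, 30×$400, 9×$500, 37×$800 (q = 138 of N = 147).
Individual gaps: 27×(1100−200) = 24300; 35×(1100−300) = 28000; 30×(1100−400) = 21000; 9×(1100−500) = 5400; 37×(1100−800) = 11100.
Aggregate gap = $89,800.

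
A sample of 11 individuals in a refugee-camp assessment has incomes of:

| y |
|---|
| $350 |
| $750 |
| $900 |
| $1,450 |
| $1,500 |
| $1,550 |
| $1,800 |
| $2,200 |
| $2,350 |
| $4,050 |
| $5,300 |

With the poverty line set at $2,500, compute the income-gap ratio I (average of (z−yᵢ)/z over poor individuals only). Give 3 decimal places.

Poor units: $350, $750, $900, $1,450, $1,500, $1,550, $1,800, $2,200, $2,350 (q = 9 of N = 11).
Relative gaps: 0.8600, 0.7000, 0.6400, 0.4200, 0.4000, 0.3800, 0.2800, 0.1200, 0.0600; sum = 3.860000.
The income-gap ratio divides by q (the poor only): 3.860000 / 9 = 0.429.

0.429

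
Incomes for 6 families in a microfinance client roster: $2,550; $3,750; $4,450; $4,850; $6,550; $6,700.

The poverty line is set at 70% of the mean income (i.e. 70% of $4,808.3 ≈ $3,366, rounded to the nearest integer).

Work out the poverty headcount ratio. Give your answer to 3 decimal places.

1 of the 6 families have income below $3,366.
H = 1/6 = 0.167.

0.167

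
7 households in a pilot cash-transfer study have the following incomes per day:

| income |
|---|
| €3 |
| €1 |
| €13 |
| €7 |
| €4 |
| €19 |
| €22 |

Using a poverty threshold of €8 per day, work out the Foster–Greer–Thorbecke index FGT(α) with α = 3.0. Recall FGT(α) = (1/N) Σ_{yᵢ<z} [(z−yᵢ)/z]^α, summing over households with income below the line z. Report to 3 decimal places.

0.149

Below z: €1, €3, €4, €7 (q = 4 of N = 7).
Gap ratios (z−y)/z: (8−1)/8 = 0.8750; (8−3)/8 = 0.6250; (8−4)/8 = 0.5000; (8−7)/8 = 0.1250.
Raised to α = 3.0: 0.66992; 0.24414; 0.12500; 0.00195.
Sum = 1.041016; FGT(3.0) = 1.041016 / 7 = 0.149.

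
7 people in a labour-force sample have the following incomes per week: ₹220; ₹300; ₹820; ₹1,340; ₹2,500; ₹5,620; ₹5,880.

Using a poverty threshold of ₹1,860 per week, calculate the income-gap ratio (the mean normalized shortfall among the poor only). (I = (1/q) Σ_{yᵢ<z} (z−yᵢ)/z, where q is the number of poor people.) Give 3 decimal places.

Incomes under z: ₹220, ₹300, ₹820, ₹1,340 (q = 4 of N = 7).
Relative gaps: 0.8817, 0.8387, 0.5591, 0.2796; sum = 2.559140.
I averages over the q = 4 poor units only: 2.559140 / 4 = 0.640.

0.640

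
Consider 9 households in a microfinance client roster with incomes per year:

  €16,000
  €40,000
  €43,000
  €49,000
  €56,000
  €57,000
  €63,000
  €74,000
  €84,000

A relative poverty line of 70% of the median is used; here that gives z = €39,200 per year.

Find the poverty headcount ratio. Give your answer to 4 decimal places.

0.1111

1 of the 9 households have income below €39,200.
H = 1/9 = 0.1111.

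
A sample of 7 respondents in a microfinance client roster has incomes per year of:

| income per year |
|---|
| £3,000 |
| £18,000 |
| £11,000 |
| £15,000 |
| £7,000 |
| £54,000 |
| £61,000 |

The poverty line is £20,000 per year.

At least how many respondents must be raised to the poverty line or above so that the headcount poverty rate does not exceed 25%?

5 of the 7 respondents are poor, so H = 5/7 = 0.714.
A headcount ratio of at most 25% allows at most ⌊0.25 × 7⌋ = 1 poor respondents.
So at least 5 − 1 = 4 must be lifted.

4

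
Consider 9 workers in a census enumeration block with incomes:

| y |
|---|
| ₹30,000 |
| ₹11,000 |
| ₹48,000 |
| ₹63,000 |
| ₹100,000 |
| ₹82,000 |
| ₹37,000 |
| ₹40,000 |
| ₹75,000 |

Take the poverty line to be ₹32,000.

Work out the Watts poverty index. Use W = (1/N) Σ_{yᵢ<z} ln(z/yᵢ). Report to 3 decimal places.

0.126

Below the line: ₹11,000, ₹30,000 (q = 2 of N = 9).
Log gaps: ln(32000/11000) = 1.0678; ln(32000/30000) = 0.0645.
W = 1.132379 / 9 = 0.126.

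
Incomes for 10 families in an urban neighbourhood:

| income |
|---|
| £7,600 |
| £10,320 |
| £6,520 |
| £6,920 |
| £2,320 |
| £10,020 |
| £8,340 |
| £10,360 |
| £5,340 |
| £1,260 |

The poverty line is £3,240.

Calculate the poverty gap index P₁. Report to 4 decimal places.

0.0895

Poor units: £1,260, £2,320 (q = 2 of N = 10).
Shortfall ratios: (3240−1260)/3240 = 0.6111; (3240−2320)/3240 = 0.2840.
Σ = 0.895062. Dividing by the full population N = 10 gives P₁ = 0.0895.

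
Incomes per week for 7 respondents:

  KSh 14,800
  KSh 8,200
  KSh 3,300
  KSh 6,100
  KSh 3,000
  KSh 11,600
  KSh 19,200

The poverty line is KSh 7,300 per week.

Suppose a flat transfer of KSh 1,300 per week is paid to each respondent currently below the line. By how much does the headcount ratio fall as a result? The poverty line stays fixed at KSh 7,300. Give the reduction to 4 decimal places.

Before: below the line — KSh 3,000, KSh 3,300, KSh 6,100; headcount ratio = 0.428571.
After the KSh 1,300 transfer: below the line — KSh 4,300, KSh 4,600; headcount ratio = 0.285714.
Reduction = 0.428571 − 0.285714 = 0.1429.

0.1429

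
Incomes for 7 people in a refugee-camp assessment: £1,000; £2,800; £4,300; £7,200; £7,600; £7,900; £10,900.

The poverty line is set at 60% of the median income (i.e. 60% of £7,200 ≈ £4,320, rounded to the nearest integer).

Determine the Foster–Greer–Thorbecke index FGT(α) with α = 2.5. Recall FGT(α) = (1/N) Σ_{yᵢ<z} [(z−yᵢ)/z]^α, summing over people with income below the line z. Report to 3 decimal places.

0.084

Below z: £1,000, £2,800, £4,300 (q = 3 of N = 7).
Normalized shortfalls: (4320−1000)/4320 = 0.7685; (4320−2800)/4320 = 0.3519; (4320−4300)/4320 = 0.0046.
Raised to α = 2.5: 0.51777; 0.07343; 0.00000.
Sum = 0.591205; FGT(2.5) = 0.591205 / 7 = 0.084.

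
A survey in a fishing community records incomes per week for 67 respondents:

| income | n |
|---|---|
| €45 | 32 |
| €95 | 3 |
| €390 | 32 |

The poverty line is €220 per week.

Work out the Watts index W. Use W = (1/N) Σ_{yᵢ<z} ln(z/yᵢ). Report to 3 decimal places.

Incomes under z: 32×€45, 3×€95 (q = 35 of N = 67).
Log shortfalls: ln(220/45) = 1.5870 (×32); ln(220/95) = 0.8398 (×3).
W = 53.302134 / 67 = 0.796.

0.796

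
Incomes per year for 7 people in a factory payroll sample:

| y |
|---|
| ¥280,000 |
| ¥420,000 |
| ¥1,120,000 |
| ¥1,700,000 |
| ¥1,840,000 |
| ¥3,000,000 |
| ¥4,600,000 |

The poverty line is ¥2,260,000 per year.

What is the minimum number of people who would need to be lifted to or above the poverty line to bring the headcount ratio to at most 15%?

4

Currently q = 5 of N = 7 are below the line (H = 0.714).
A headcount ratio of at most 15% allows at most ⌊0.15 × 7⌋ = 1 poor people.
So at least 5 − 1 = 4 must be lifted.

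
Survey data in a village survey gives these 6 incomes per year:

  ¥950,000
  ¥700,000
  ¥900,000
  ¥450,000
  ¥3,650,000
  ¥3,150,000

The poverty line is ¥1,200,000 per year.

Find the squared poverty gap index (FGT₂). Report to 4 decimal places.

0.1117

Poor units: ¥450,000, ¥700,000, ¥900,000, ¥950,000 (q = 4 of N = 6).
Shortfall ratios: (1200000−450000)/1200000 = 0.6250; (1200000−700000)/1200000 = 0.4167; (1200000−900000)/1200000 = 0.2500; (1200000−950000)/1200000 = 0.2083.
Squared: 0.3906; 0.1736; 0.0625; 0.0434.
Sum = 0.670139; P₂ = 0.670139 / 6 = 0.1117.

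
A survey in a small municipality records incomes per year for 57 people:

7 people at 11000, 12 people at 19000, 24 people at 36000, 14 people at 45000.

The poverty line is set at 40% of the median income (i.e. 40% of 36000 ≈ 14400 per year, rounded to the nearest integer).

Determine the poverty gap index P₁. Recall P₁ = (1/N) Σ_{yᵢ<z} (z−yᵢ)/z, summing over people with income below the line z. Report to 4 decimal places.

0.0290

Poor units: 7×11000 (q = 7 of N = 57).
Relative gaps: (14400−11000)/14400 = 0.2361 (×7).
Σ = 1.652778. Dividing by the full population N = 57 gives P₁ = 0.0290.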